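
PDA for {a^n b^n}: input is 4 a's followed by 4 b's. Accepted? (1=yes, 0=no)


Language requires equal numbers of a's and b's
PDA pushes for each 'a', pops for each 'b'
Number of a's = 4
Number of b's = 4
4 == 4 -> Accept

1


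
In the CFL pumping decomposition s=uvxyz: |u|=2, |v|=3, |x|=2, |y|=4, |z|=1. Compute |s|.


|s| = |u| + |v| + |x| + |y| + |z|
= 2 + 3 + 2 + 4 + 1
= 5 + 2 + 5
= 7 + 5
= 12

12


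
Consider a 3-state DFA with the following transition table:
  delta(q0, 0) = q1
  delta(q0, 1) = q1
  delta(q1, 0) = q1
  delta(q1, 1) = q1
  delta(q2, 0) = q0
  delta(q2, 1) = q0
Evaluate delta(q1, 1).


Looking up transition function:
delta(q1, 1) in the table
Row: q1, Column: 1
Result: q1

q1


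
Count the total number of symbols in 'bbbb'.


String: 'bbbb'
Counting characters:
  'b' appears 4 time(s)
Total length = 0 + 4 = 4

4


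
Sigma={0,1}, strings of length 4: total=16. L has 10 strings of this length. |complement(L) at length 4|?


Alphabet: {0,1}
String length: 4
Total strings of length 4 = 2^4 = 16
Strings in L = 10
Complement = total - |L|
= 16 - 10
= 6

6


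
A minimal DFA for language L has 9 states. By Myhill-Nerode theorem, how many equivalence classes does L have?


Myhill-Nerode theorem:
Number of equivalence classes = number of states in minimal DFA
Minimal DFA states = 9
Therefore equivalence classes = 9

9


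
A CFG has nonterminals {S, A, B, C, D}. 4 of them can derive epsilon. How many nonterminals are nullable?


Nonterminals: {S, A, B, C, D}
A nonterminal is nullable if it can derive epsilon
Counting nullable nonterminals: 4
Total nullable = 4

4


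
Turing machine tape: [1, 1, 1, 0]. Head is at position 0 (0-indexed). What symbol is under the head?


Tape: [1, 1, 1, 0]
Positions: 0 1 2 3
Values:    1 1 1 0
Head at position 0
tape[0] = 1

1


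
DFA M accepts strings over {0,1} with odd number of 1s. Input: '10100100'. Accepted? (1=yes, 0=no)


DFA has 2 states: q_even (start, accept=no) and q_odd
Processing string '10100100' character by character:
  Position 0: read '1', 1-count=1 -> q_odd
  Position 1: read '0', 1-count=1 -> q_odd (no change)
  Position 2: read '1', 1-count=2 -> q_even
  Position 3: read '0', 1-count=2 -> q_even (no change)
  Position 4: read '0', 1-count=2 -> q_even (no change)
  Position 5: read '1', 1-count=3 -> q_odd
  Position 6: read '0', 1-count=3 -> q_odd (no change)
  Position 7: read '0', 1-count=3 -> q_odd (no change)
Final state: q_odd, total 1s = 3 (odd); the DFA requires an odd count -> accept

1


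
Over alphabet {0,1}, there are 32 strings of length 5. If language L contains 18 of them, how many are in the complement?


Alphabet: {0,1}
String length: 5
Total strings of length 5 = 2^5 = 32
Strings in L = 18
Complement = total - |L|
= 32 - 18
= 14

14


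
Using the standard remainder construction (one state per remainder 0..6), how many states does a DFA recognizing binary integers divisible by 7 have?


Divisibility by 7 is tracked via the remainder mod 7: 0, 1, ..., 6
The construction assigns one state to each remainder
Number of remainders = 7

7


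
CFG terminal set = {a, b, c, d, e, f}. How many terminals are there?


Terminal symbols: a, b, c, d, e, f
Counting each: a (#1), b (#2), c (#3), d (#4), e (#5), f (#6)
Total = 6

6


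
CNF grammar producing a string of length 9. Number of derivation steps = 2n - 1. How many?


Chomsky Normal Form derivation:
String length n = 9
Each step either:
  - Splits a nonterminal into two (n-1 such steps)
  - Converts a nonterminal to terminal (n such steps)
Total = (n-1) + n = 2n - 1
= 2(9) - 1
= 18 - 1
= 17

17


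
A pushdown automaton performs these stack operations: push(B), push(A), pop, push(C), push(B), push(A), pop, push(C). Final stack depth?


Tracing stack operations:
  push(B) -> stack = [B], depth=1
  push(A) -> stack = [B,A], depth=2
  pop -> removed A, stack = [B], depth=1
  push(C) -> stack = [B,C], depth=2
  push(B) -> stack = [B,C,B], depth=3
  push(A) -> stack = [B,C,B,A], depth=4
  pop -> removed A, stack = [B,C,B], depth=3
  push(C) -> stack = [B,C,B,C], depth=4
Final depth = 4

4


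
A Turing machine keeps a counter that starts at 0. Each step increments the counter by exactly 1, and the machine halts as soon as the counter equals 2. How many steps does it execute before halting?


Counter starts at 0. Counting sequence:
  Step 1: counter = 1
  Step 2: counter = 2
Counter reached 2 -> halt
Total steps = 2

2


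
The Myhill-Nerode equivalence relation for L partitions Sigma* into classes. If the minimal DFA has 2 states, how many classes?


Myhill-Nerode theorem:
Number of equivalence classes = number of states in minimal DFA
Minimal DFA states = 2
Therefore equivalence classes = 2

2


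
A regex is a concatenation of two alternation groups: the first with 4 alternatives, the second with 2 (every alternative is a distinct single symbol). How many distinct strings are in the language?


First group: 4 alternatives
Second group: 2 alternatives
Concatenation: each choice from group 1 pairs with each from group 2
Total = 4 x 2 = 8

8


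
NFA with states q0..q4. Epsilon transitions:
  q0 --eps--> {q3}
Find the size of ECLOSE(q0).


Starting from q0
Initialize closure = {q0}
Follow epsilon from q0 -> add q3
Final closure: {q0, q3}
Size = 2

2


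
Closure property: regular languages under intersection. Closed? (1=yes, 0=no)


Regular languages are closed under:
- Union (DFA product construction)
- Intersection (DFA product construction)
- Complement (swap accept/reject states)
- Concatenation (NFA construction)
- Kleene star (NFA construction)
intersection is in this list
Therefore: closed

1


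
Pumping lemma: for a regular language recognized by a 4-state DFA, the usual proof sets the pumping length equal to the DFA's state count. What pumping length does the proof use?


Pumping lemma for regular languages (standard proof):
Take p = |Q|, the number of DFA states.
Any string of length >= |Q| passes through |Q|+1 states while reading its first |Q| symbols,
so by pigeonhole some state repeats, giving the loop that can be pumped.
Here |Q| = 4
Therefore the proof uses p = 4

4


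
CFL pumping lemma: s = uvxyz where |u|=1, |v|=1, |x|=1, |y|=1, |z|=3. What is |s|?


|s| = |u| + |v| + |x| + |y| + |z|
= 1 + 1 + 1 + 1 + 3
= 2 + 1 + 4
= 3 + 4
= 7

7


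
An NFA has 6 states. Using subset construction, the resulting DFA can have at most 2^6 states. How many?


NFA has 6 states
Subset construction: each DFA state = subset of NFA states
Maximum subsets = 2^6
2^6 = 64

64


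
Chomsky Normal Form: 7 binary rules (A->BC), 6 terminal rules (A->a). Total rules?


CNF allows two rule forms:
  A -> BC (binary): 7 rules
  A -> a (terminal): 6 rules
Total = 7 + 6 = 13

13


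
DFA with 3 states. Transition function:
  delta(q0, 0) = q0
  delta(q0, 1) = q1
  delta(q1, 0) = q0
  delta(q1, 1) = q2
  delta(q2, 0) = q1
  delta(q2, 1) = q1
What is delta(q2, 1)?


Looking up transition function:
delta(q2, 1) in the table
Row: q2, Column: 1
Result: q1

q1


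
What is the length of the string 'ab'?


String: 'ab'
Counting characters:
  'a' appears 1 time(s)
  'b' appears 1 time(s)
Total length = 1 + 1 = 2

2


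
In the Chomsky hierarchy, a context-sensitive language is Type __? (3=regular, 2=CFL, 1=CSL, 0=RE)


Chomsky hierarchy levels:
  Type 3: Regular (DFA/NFA/regex)
  Type 2: Context-free (PDA)
  Type 1: Context-sensitive
  Type 0: Recursively enumerable (TM)
'context-sensitive' corresponds to Type 1

1


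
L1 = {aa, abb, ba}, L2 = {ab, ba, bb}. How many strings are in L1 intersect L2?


L1 = {aa, abb, ba}
L2 = {ab, ba, bb}
Checking each string in L1 against L2:
  'aa': in L2? No
  'abb': in L2? No
  'ba': in L2? Yes
Intersection = {ba}
|L1 ∩ L2| = 1

1


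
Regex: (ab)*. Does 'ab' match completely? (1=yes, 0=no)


Pattern: (ab)*
String: 'ab'
Pattern requires: zero or more repetitions of 'ab'
Pairs: ['ab']
All pairs are 'ab'? Yes
Result: 1

1


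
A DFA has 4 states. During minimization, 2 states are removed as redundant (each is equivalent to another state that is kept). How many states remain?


Original DFA: 4 states
Redundant states removed: 2
Minimized states = original - removed
= 4 - 2
= 2

2


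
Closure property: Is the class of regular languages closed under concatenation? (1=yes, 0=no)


Regular languages are closed under all standard operations:
- Union: Yes (product construction)
- Intersection: Yes (product construction)
- Complement: Yes (swap accept/reject)
- Concatenation: Yes (NFA construction)
Operation: concatenation -> Closed

1


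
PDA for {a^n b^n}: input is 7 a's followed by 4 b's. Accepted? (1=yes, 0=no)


Language requires equal numbers of a's and b's
PDA pushes for each 'a', pops for each 'b'
Number of a's = 7
Number of b's = 4
7 != 4 -> Reject

0


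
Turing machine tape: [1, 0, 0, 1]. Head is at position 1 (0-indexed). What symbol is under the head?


Tape: [1, 0, 0, 1]
Positions: 0 1 2 3
Values:    1 0 0 1
Head at position 1
tape[1] = 0

0


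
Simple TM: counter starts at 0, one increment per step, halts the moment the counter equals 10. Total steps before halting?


Counter starts at 0. Counting sequence:
  Step 1: counter = 1
  Step 2: counter = 2
  Step 3: counter = 3
  Step 4: counter = 4
  Step 5: counter = 5
  Step 6: counter = 6
  ...
  Step 10: counter = 10
Counter reached 10 -> halt
Total steps = 10

10


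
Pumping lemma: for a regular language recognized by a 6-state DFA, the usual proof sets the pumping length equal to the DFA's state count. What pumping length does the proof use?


Pumping lemma for regular languages (standard proof):
Take p = |Q|, the number of DFA states.
Any string of length >= |Q| passes through |Q|+1 states while reading its first |Q| symbols,
so by pigeonhole some state repeats, giving the loop that can be pumped.
Here |Q| = 6
Therefore the proof uses p = 6

6


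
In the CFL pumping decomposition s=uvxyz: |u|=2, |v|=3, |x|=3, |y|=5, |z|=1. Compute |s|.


|s| = |u| + |v| + |x| + |y| + |z|
= 2 + 3 + 3 + 5 + 1
= 5 + 3 + 6
= 8 + 6
= 14

14


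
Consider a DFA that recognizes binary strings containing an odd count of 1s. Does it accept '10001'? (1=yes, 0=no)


DFA has 2 states: q_even (start, accept=no) and q_odd
Processing string '10001' character by character:
  Position 0: read '1', 1-count=1 -> q_odd
  Position 1: read '0', 1-count=1 -> q_odd (no change)
  Position 2: read '0', 1-count=1 -> q_odd (no change)
  Position 3: read '0', 1-count=1 -> q_odd (no change)
  Position 4: read '1', 1-count=2 -> q_even
Final state: q_even, total 1s = 2 (even); the DFA requires an odd count -> reject

0


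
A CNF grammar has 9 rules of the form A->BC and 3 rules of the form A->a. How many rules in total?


CNF allows two rule forms:
  A -> BC (binary): 9 rules
  A -> a (terminal): 3 rules
Total = 9 + 3 = 12

12


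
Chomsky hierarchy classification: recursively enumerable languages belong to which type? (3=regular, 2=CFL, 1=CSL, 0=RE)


Chomsky hierarchy levels:
  Type 3: Regular (DFA/NFA/regex)
  Type 2: Context-free (PDA)
  Type 1: Context-sensitive
  Type 0: Recursively enumerable (TM)
'recursively enumerable' corresponds to Type 0

0


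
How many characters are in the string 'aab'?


String: 'aab'
Counting characters:
  'a' appears 2 time(s)
  'b' appears 1 time(s)
Total length = 2 + 1 = 3

3


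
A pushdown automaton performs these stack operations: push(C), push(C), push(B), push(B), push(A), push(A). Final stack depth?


Tracing stack operations:
  push(C) -> stack = [C], depth=1
  push(C) -> stack = [C,C], depth=2
  push(B) -> stack = [C,C,B], depth=3
  push(B) -> stack = [C,C,B,B], depth=4
  push(A) -> stack = [C,C,B,B,A], depth=5
  push(A) -> stack = [C,C,B,B,A,A], depth=6
Final depth = 6

6


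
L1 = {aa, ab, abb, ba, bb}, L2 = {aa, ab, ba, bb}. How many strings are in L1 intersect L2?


L1 = {aa, ab, abb, ba, bb}
L2 = {aa, ab, ba, bb}
Checking each string in L1 against L2:
  'aa': in L2? Yes
  'ab': in L2? Yes
  'abb': in L2? No
  'ba': in L2? Yes
  'bb': in L2? Yes
Intersection = {aa, ab, ba, bb}
|L1 ∩ L2| = 4

4


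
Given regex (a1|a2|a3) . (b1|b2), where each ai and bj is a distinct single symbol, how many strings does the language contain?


First group: 3 alternatives
Second group: 2 alternatives
Concatenation: each choice from group 1 pairs with each from group 2
Total = 3 x 2 = 6

6


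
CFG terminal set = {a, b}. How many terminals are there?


Terminal symbols: a, b
Counting each: a (#1), b (#2)
Total = 2

2


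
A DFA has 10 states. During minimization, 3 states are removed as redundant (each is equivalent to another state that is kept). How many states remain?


Original DFA: 10 states
Redundant states removed: 3
Minimized states = original - removed
= 10 - 3
= 7

7


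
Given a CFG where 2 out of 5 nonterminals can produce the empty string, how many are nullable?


Nonterminals: {S, A, B, C, D}
A nonterminal is nullable if it can derive epsilon
Counting nullable nonterminals: 2
Total nullable = 2

2


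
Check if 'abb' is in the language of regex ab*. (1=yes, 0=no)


Pattern: ab*
String: 'abb'
Pattern requires: exactly one 'a' followed by zero or more 'b's
First char is 'a' -> OK
Rest 'bb': all b's? Yes
Result: 1

1


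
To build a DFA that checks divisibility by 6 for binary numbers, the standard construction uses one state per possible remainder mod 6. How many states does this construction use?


Divisibility by 6 is tracked via the remainder mod 6: 0, 1, ..., 5
The construction assigns one state to each remainder
Number of remainders = 6

6


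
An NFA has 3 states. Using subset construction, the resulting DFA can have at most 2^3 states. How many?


NFA has 3 states
Subset construction: each DFA state = subset of NFA states
Maximum subsets = 2^3
2^3 = 8

8


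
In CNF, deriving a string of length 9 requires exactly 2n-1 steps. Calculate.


Chomsky Normal Form derivation:
String length n = 9
Each step either:
  - Splits a nonterminal into two (n-1 such steps)
  - Converts a nonterminal to terminal (n such steps)
Total = (n-1) + n = 2n - 1
= 2(9) - 1
= 18 - 1
= 17

17


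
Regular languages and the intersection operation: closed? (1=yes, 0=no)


Regular languages are closed under all standard operations:
- Union: Yes (product construction)
- Intersection: Yes (product construction)
- Complement: Yes (swap accept/reject)
- Concatenation: Yes (NFA construction)
Operation: intersection -> Closed

1


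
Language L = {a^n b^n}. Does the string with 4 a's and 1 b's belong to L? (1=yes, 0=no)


Language requires equal numbers of a's and b's
PDA pushes for each 'a', pops for each 'b'
Number of a's = 4
Number of b's = 1
4 != 1 -> Reject

0


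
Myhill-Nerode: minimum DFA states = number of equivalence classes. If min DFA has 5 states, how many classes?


Myhill-Nerode theorem:
Number of equivalence classes = number of states in minimal DFA
Minimal DFA states = 5
Therefore equivalence classes = 5

5


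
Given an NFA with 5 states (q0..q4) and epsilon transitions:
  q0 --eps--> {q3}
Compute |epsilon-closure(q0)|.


Starting from q0
Initialize closure = {q0}
Follow epsilon from q0 -> add q3
Final closure: {q0, q3}
Size = 2

2


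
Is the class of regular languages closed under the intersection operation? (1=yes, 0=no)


Regular languages are closed under:
- Union (DFA product construction)
- Intersection (DFA product construction)
- Complement (swap accept/reject states)
- Concatenation (NFA construction)
- Kleene star (NFA construction)
intersection is in this list
Therefore: closed

1


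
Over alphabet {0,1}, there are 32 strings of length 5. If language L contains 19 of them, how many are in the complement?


Alphabet: {0,1}
String length: 5
Total strings of length 5 = 2^5 = 32
Strings in L = 19
Complement = total - |L|
= 32 - 19
= 13

13


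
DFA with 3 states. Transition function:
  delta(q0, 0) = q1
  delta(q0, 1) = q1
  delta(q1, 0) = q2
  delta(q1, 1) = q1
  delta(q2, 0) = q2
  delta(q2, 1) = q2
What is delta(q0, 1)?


Looking up transition function:
delta(q0, 1) in the table
Row: q0, Column: 1
Result: q1

q1


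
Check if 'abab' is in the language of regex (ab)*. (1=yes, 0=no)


Pattern: (ab)*
String: 'abab'
Pattern requires: zero or more repetitions of 'ab'
Pairs: ['ab', 'ab']
All pairs are 'ab'? Yes
Result: 1

1


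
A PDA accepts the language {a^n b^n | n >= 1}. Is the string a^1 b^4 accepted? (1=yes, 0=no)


Language requires equal numbers of a's and b's
PDA pushes for each 'a', pops for each 'b'
Number of a's = 1
Number of b's = 4
1 != 4 -> Reject

0


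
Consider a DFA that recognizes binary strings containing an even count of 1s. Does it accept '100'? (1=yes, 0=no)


DFA has 2 states: q_even (start, accept=yes) and q_odd
Processing string '100' character by character:
  Position 0: read '1', 1-count=1 -> q_odd
  Position 1: read '0', 1-count=1 -> q_odd (no change)
  Position 2: read '0', 1-count=1 -> q_odd (no change)
Final state: q_odd, total 1s = 1 (odd); the DFA requires an even count -> reject

0


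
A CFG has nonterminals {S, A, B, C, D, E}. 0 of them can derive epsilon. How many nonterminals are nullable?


Nonterminals: {S, A, B, C, D, E}
A nonterminal is nullable if it can derive epsilon
Counting nullable nonterminals: 0
Total nullable = 0

0


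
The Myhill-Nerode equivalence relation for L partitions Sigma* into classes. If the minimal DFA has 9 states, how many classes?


Myhill-Nerode theorem:
Number of equivalence classes = number of states in minimal DFA
Minimal DFA states = 9
Therefore equivalence classes = 9

9


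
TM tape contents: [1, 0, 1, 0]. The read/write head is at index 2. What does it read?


Tape: [1, 0, 1, 0]
Positions: 0 1 2 3
Values:    1 0 1 0
Head at position 2
tape[2] = 1

1


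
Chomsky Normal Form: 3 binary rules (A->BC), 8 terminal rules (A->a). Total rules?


CNF allows two rule forms:
  A -> BC (binary): 3 rules
  A -> a (terminal): 8 rules
Total = 3 + 8 = 11

11


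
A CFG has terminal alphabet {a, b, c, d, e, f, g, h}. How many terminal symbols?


Terminal symbols: a, b, c, d, e, f, g, h
Counting each: a (#1), b (#2), c (#3), d (#4), e (#5), f (#6), g (#7), h (#8)
Total = 8

8


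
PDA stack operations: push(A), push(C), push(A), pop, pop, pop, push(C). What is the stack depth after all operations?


Tracing stack operations:
  push(A) -> stack = [A], depth=1
  push(C) -> stack = [A,C], depth=2
  push(A) -> stack = [A,C,A], depth=3
  pop -> removed A, stack = [A,C], depth=2
  pop -> removed C, stack = [A], depth=1
  pop -> removed A, stack = [], depth=0
  push(C) -> stack = [C], depth=1
Final depth = 1

1


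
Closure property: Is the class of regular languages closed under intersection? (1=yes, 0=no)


Regular languages are closed under all standard operations:
- Union: Yes (product construction)
- Intersection: Yes (product construction)
- Complement: Yes (swap accept/reject)
- Concatenation: Yes (NFA construction)
Operation: intersection -> Closed

1


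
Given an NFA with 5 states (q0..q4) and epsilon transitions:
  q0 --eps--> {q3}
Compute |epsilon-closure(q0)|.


Starting from q0
Initialize closure = {q0}
Follow epsilon from q0 -> add q3
Final closure: {q0, q3}
Size = 2

2


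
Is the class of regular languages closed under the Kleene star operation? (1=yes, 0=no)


Regular languages are closed under:
- Union (DFA product construction)
- Intersection (DFA product construction)
- Complement (swap accept/reject states)
- Concatenation (NFA construction)
- Kleene star (NFA construction)
Kleene star is in this list
Therefore: closed

1


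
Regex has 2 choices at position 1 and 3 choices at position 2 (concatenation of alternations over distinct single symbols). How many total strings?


First group: 2 alternatives
Second group: 3 alternatives
Concatenation: each choice from group 1 pairs with each from group 2
Total = 2 x 3 = 6

6


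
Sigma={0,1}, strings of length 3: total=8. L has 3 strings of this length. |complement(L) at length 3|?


Alphabet: {0,1}
String length: 3
Total strings of length 3 = 2^3 = 8
Strings in L = 3
Complement = total - |L|
= 8 - 3
= 5

5


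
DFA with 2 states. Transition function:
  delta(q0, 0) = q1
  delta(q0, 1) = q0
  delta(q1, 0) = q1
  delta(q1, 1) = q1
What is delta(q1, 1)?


Looking up transition function:
delta(q1, 1) in the table
Row: q1, Column: 1
Result: q1

q1


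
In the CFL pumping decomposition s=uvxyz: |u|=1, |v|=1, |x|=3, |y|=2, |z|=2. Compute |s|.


|s| = |u| + |v| + |x| + |y| + |z|
= 1 + 1 + 3 + 2 + 2
= 2 + 3 + 4
= 5 + 4
= 9

9


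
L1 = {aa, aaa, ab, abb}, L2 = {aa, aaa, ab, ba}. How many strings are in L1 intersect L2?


L1 = {aa, aaa, ab, abb}
L2 = {aa, aaa, ab, ba}
Checking each string in L1 against L2:
  'aa': in L2? Yes
  'aaa': in L2? Yes
  'ab': in L2? Yes
  'abb': in L2? No
Intersection = {aa, aaa, ab}
|L1 ∩ L2| = 3

3


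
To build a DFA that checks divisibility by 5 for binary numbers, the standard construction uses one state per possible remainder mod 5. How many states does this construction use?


Divisibility by 5 is tracked via the remainder mod 5: 0, 1, ..., 4
The construction assigns one state to each remainder
Number of remainders = 5

5


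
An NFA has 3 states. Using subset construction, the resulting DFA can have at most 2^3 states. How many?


NFA has 3 states
Subset construction: each DFA state = subset of NFA states
Maximum subsets = 2^3
2^3 = 8

8


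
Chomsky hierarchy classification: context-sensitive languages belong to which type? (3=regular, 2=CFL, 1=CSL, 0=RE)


Chomsky hierarchy levels:
  Type 3: Regular (DFA/NFA/regex)
  Type 2: Context-free (PDA)
  Type 1: Context-sensitive
  Type 0: Recursively enumerable (TM)
'context-sensitive' corresponds to Type 1

1


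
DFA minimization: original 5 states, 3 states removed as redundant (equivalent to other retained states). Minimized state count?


Original DFA: 5 states
Redundant states removed: 3
Minimized states = original - removed
= 5 - 3
= 2

2


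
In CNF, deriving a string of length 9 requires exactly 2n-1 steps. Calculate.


Chomsky Normal Form derivation:
String length n = 9
Each step either:
  - Splits a nonterminal into two (n-1 such steps)
  - Converts a nonterminal to terminal (n such steps)
Total = (n-1) + n = 2n - 1
= 2(9) - 1
= 18 - 1
= 17

17


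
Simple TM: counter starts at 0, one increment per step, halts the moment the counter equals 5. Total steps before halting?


Counter starts at 0. Counting sequence:
  Step 1: counter = 1
  Step 2: counter = 2
  Step 3: counter = 3
  Step 4: counter = 4
  Step 5: counter = 5
Counter reached 5 -> halt
Total steps = 5

5


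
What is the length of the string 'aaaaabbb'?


String: 'aaaaabbb'
Counting characters:
  'a' appears 5 time(s)
  'b' appears 3 time(s)
Total length = 5 + 3 = 8

8


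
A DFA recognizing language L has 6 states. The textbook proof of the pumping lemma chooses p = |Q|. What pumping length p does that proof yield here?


Pumping lemma for regular languages (standard proof):
Take p = |Q|, the number of DFA states.
Any string of length >= |Q| passes through |Q|+1 states while reading its first |Q| symbols,
so by pigeonhole some state repeats, giving the loop that can be pumped.
Here |Q| = 6
Therefore the proof uses p = 6

6


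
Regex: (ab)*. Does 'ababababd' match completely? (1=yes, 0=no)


Pattern: (ab)*
String: 'ababababd'
Pattern requires: zero or more repetitions of 'ab'
Length 9 is odd -> cannot be (ab)* -> no match
Result: 0

0


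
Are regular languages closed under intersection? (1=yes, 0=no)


Regular languages are closed under all standard operations:
- Union: Yes (product construction)
- Intersection: Yes (product construction)
- Complement: Yes (swap accept/reject)
- Concatenation: Yes (NFA construction)
Operation: intersection -> Closed

1


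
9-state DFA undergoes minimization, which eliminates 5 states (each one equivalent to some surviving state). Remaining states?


Original DFA: 9 states
Redundant states removed: 5
Minimized states = original - removed
= 9 - 5
= 4

4


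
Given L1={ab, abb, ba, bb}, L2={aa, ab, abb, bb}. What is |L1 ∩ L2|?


L1 = {ab, abb, ba, bb}
L2 = {aa, ab, abb, bb}
Checking each string in L1 against L2:
  'ab': in L2? Yes
  'abb': in L2? Yes
  'ba': in L2? No
  'bb': in L2? Yes
Intersection = {ab, abb, bb}
|L1 ∩ L2| = 3

3


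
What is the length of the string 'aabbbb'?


String: 'aabbbb'
Counting characters:
  'a' appears 2 time(s)
  'b' appears 4 time(s)
Total length = 2 + 4 = 6

6


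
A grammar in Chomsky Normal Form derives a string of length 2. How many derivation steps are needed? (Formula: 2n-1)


Chomsky Normal Form derivation:
String length n = 2
Each step either:
  - Splits a nonterminal into two (n-1 such steps)
  - Converts a nonterminal to terminal (n such steps)
Total = (n-1) + n = 2n - 1
= 2(2) - 1
= 4 - 1
= 3

3


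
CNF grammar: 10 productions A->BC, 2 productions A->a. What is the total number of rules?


CNF allows two rule forms:
  A -> BC (binary): 10 rules
  A -> a (terminal): 2 rules
Total = 10 + 2 = 12

12


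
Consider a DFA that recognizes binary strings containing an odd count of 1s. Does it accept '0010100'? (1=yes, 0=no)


DFA has 2 states: q_even (start, accept=no) and q_odd
Processing string '0010100' character by character:
  Position 0: read '0', 1-count=0 -> q_even (no change)
  Position 1: read '0', 1-count=0 -> q_even (no change)
  Position 2: read '1', 1-count=1 -> q_odd
  Position 3: read '0', 1-count=1 -> q_odd (no change)
  Position 4: read '1', 1-count=2 -> q_even
  Position 5: read '0', 1-count=2 -> q_even (no change)
  Position 6: read '0', 1-count=2 -> q_even (no change)
Final state: q_even, total 1s = 2 (even); the DFA requires an odd count -> reject

0


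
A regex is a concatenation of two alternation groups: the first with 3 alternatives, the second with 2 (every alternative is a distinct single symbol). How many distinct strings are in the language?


First group: 3 alternatives
Second group: 2 alternatives
Concatenation: each choice from group 1 pairs with each from group 2
Total = 3 x 2 = 6

6


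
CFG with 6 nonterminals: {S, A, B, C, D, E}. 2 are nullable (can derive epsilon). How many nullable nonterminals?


Nonterminals: {S, A, B, C, D, E}
A nonterminal is nullable if it can derive epsilon
Counting nullable nonterminals: 2
Total nullable = 2

2


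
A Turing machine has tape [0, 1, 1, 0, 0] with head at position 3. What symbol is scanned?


Tape: [0, 1, 1, 0, 0]
Positions: 0 1 2 3 4
Values:    0 1 1 0 0
Head at position 3
tape[3] = 0

0


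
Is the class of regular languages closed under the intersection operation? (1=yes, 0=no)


Regular languages are closed under:
- Union (DFA product construction)
- Intersection (DFA product construction)
- Complement (swap accept/reject states)
- Concatenation (NFA construction)
- Kleene star (NFA construction)
intersection is in this list
Therefore: closed

1


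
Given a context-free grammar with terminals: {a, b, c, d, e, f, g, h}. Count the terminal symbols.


Terminal symbols: a, b, c, d, e, f, g, h
Counting each: a (#1), b (#2), c (#3), d (#4), e (#5), f (#6), g (#7), h (#8)
Total = 8

8


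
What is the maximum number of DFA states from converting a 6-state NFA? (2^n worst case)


NFA has 6 states
Subset construction: each DFA state = subset of NFA states
Maximum subsets = 2^6
2^6 = 64

64


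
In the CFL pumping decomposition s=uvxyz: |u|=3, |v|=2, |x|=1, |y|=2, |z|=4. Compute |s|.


|s| = |u| + |v| + |x| + |y| + |z|
= 3 + 2 + 1 + 2 + 4
= 5 + 1 + 6
= 6 + 6
= 12

12


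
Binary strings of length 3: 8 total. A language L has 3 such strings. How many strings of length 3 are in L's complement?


Alphabet: {0,1}
String length: 3
Total strings of length 3 = 2^3 = 8
Strings in L = 3
Complement = total - |L|
= 8 - 3
= 5

5


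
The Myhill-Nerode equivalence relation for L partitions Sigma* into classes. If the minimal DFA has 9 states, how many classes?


Myhill-Nerode theorem:
Number of equivalence classes = number of states in minimal DFA
Minimal DFA states = 9
Therefore equivalence classes = 9

9


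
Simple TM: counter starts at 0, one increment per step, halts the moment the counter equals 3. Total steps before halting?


Counter starts at 0. Counting sequence:
  Step 1: counter = 1
  Step 2: counter = 2
  Step 3: counter = 3
Counter reached 3 -> halt
Total steps = 3

3


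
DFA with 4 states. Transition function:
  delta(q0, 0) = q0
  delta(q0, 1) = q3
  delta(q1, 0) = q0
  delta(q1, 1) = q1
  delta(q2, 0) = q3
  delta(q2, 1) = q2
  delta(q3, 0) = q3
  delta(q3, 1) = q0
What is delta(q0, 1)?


Looking up transition function:
delta(q0, 1) in the table
Row: q0, Column: 1
Result: q3

q3


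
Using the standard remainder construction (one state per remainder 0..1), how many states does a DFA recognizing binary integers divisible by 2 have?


Divisibility by 2 is tracked via the remainder mod 2: 0, 1, ..., 1
The construction assigns one state to each remainder
Number of remainders = 2

2


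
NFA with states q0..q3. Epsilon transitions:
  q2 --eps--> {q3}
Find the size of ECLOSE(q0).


Starting from q0
Initialize closure = {q0}
q0 has no outgoing epsilon transitions -> nothing to add
Final closure: {q0}
Size = 1

1


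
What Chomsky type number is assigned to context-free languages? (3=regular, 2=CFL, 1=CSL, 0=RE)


Chomsky hierarchy levels:
  Type 3: Regular (DFA/NFA/regex)
  Type 2: Context-free (PDA)
  Type 1: Context-sensitive
  Type 0: Recursively enumerable (TM)
'context-free' corresponds to Type 2

2


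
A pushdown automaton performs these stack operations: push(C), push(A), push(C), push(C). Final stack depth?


Tracing stack operations:
  push(C) -> stack = [C], depth=1
  push(A) -> stack = [C,A], depth=2
  push(C) -> stack = [C,A,C], depth=3
  push(C) -> stack = [C,A,C,C], depth=4
Final depth = 4

4


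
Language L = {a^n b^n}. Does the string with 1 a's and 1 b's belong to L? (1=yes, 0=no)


Language requires equal numbers of a's and b's
PDA pushes for each 'a', pops for each 'b'
Number of a's = 1
Number of b's = 1
1 == 1 -> Accept

1


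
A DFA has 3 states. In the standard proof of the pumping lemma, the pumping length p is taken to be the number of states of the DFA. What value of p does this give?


Pumping lemma for regular languages (standard proof):
Take p = |Q|, the number of DFA states.
Any string of length >= |Q| passes through |Q|+1 states while reading its first |Q| symbols,
so by pigeonhole some state repeats, giving the loop that can be pumped.
Here |Q| = 3
Therefore the proof uses p = 3

3


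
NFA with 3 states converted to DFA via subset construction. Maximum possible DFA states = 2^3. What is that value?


NFA has 3 states
Subset construction: each DFA state = subset of NFA states
Maximum subsets = 2^3
2^3 = 8

8


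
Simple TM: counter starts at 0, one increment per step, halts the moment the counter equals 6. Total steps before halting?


Counter starts at 0. Counting sequence:
  Step 1: counter = 1
  Step 2: counter = 2
  Step 3: counter = 3
  Step 4: counter = 4
  Step 5: counter = 5
  Step 6: counter = 6
Counter reached 6 -> halt
Total steps = 6

6


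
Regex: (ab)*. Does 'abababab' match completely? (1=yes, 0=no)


Pattern: (ab)*
String: 'abababab'
Pattern requires: zero or more repetitions of 'ab'
Pairs: ['ab', 'ab', 'ab', 'ab']
All pairs are 'ab'? Yes
Result: 1

1


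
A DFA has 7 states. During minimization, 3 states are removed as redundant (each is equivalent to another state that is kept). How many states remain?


Original DFA: 7 states
Redundant states removed: 3
Minimized states = original - removed
= 7 - 3
= 4

4


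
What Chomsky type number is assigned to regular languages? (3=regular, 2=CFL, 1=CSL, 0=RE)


Chomsky hierarchy levels:
  Type 3: Regular (DFA/NFA/regex)
  Type 2: Context-free (PDA)
  Type 1: Context-sensitive
  Type 0: Recursively enumerable (TM)
'regular' corresponds to Type 3

3


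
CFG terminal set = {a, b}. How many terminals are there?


Terminal symbols: a, b
Counting each: a (#1), b (#2)
Total = 2

2


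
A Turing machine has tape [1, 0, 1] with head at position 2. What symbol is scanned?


Tape: [1, 0, 1]
Positions: 0 1 2
Values:    1 0 1
Head at position 2
tape[2] = 1

1


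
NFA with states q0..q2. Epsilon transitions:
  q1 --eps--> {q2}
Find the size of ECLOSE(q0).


Starting from q0
Initialize closure = {q0}
q0 has no outgoing epsilon transitions -> nothing to add
Final closure: {q0}
Size = 1

1


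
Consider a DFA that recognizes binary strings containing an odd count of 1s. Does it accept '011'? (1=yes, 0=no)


DFA has 2 states: q_even (start, accept=no) and q_odd
Processing string '011' character by character:
  Position 0: read '0', 1-count=0 -> q_even (no change)
  Position 1: read '1', 1-count=1 -> q_odd
  Position 2: read '1', 1-count=2 -> q_even
Final state: q_even, total 1s = 2 (even); the DFA requires an odd count -> reject

0


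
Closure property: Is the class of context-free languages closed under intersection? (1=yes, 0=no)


CFL closure properties:
  Closed under: union, concatenation, Kleene star
  NOT closed under: intersection, complement
Operation 'intersection' is in not-closed list -> No (not closed)

0


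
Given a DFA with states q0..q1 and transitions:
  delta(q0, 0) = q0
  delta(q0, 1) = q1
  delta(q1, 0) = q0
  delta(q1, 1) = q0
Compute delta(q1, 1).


Looking up transition function:
delta(q1, 1) in the table
Row: q1, Column: 1
Result: q0

q0


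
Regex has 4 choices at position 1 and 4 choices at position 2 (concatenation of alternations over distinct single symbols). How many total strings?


First group: 4 alternatives
Second group: 4 alternatives
Concatenation: each choice from group 1 pairs with each from group 2
Total = 4 x 4 = 16

16


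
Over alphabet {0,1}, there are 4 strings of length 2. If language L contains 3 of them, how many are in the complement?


Alphabet: {0,1}
String length: 2
Total strings of length 2 = 2^2 = 4
Strings in L = 3
Complement = total - |L|
= 4 - 3
= 1

1


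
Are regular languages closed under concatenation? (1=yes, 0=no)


Regular languages are closed under:
- Union (DFA product construction)
- Intersection (DFA product construction)
- Complement (swap accept/reject states)
- Concatenation (NFA construction)
- Kleene star (NFA construction)
concatenation is in this list
Therefore: closed

1


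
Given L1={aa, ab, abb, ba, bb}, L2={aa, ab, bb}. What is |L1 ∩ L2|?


L1 = {aa, ab, abb, ba, bb}
L2 = {aa, ab, bb}
Checking each string in L1 against L2:
  'aa': in L2? Yes
  'ab': in L2? Yes
  'abb': in L2? No
  'ba': in L2? No
  'bb': in L2? Yes
Intersection = {aa, ab, bb}
|L1 ∩ L2| = 3

3


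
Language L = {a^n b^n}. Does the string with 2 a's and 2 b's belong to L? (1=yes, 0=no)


Language requires equal numbers of a's and b's
PDA pushes for each 'a', pops for each 'b'
Number of a's = 2
Number of b's = 2
2 == 2 -> Accept

1


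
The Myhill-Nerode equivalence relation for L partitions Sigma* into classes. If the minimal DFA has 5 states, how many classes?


Myhill-Nerode theorem:
Number of equivalence classes = number of states in minimal DFA
Minimal DFA states = 5
Therefore equivalence classes = 5

5


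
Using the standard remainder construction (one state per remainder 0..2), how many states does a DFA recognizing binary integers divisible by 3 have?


Divisibility by 3 is tracked via the remainder mod 3: 0, 1, ..., 2
The construction assigns one state to each remainder
Number of remainders = 3

3


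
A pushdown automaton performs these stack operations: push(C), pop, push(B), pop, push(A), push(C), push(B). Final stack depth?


Tracing stack operations:
  push(C) -> stack = [C], depth=1
  pop -> removed C, stack = [], depth=0
  push(B) -> stack = [B], depth=1
  pop -> removed B, stack = [], depth=0
  push(A) -> stack = [A], depth=1
  push(C) -> stack = [A,C], depth=2
  push(B) -> stack = [A,C,B], depth=3
Final depth = 3

3


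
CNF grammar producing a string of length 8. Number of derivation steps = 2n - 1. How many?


Chomsky Normal Form derivation:
String length n = 8
Each step either:
  - Splits a nonterminal into two (n-1 such steps)
  - Converts a nonterminal to terminal (n such steps)
Total = (n-1) + n = 2n - 1
= 2(8) - 1
= 16 - 1
= 15

15


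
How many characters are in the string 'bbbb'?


String: 'bbbb'
Counting characters:
  'b' appears 4 time(s)
Total length = 0 + 4 = 4

4


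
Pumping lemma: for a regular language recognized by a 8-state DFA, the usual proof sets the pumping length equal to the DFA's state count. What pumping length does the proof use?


Pumping lemma for regular languages (standard proof):
Take p = |Q|, the number of DFA states.
Any string of length >= |Q| passes through |Q|+1 states while reading its first |Q| symbols,
so by pigeonhole some state repeats, giving the loop that can be pumped.
Here |Q| = 8
Therefore the proof uses p = 8

8


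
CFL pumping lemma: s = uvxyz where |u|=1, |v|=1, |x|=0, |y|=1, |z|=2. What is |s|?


|s| = |u| + |v| + |x| + |y| + |z|
= 1 + 1 + 0 + 1 + 2
= 2 + 0 + 3
= 2 + 3
= 5

5


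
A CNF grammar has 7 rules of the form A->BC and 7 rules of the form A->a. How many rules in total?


CNF allows two rule forms:
  A -> BC (binary): 7 rules
  A -> a (terminal): 7 rules
Total = 7 + 7 = 14

14


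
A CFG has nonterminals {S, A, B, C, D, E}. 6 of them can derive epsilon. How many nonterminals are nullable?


Nonterminals: {S, A, B, C, D, E}
A nonterminal is nullable if it can derive epsilon
Counting nullable nonterminals: 6
Total nullable = 6

6


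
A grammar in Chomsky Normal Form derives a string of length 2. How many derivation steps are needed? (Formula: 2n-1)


Chomsky Normal Form derivation:
String length n = 2
Each step either:
  - Splits a nonterminal into two (n-1 such steps)
  - Converts a nonterminal to terminal (n such steps)
Total = (n-1) + n = 2n - 1
= 2(2) - 1
= 4 - 1
= 3

3


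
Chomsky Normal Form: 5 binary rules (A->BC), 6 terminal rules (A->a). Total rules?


CNF allows two rule forms:
  A -> BC (binary): 5 rules
  A -> a (terminal): 6 rules
Total = 5 + 6 = 11

11


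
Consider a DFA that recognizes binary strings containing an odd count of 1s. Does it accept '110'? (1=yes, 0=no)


DFA has 2 states: q_even (start, accept=no) and q_odd
Processing string '110' character by character:
  Position 0: read '1', 1-count=1 -> q_odd
  Position 1: read '1', 1-count=2 -> q_even
  Position 2: read '0', 1-count=2 -> q_even (no change)
Final state: q_even, total 1s = 2 (even); the DFA requires an odd count -> reject

0


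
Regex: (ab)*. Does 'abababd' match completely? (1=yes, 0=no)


Pattern: (ab)*
String: 'abababd'
Pattern requires: zero or more repetitions of 'ab'
Length 7 is odd -> cannot be (ab)* -> no match
Result: 0

0


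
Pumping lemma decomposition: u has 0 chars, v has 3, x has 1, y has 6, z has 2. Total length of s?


|s| = |u| + |v| + |x| + |y| + |z|
= 0 + 3 + 1 + 6 + 2
= 3 + 1 + 8
= 4 + 8
= 12

12


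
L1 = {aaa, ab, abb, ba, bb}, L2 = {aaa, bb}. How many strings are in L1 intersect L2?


L1 = {aaa, ab, abb, ba, bb}
L2 = {aaa, bb}
Checking each string in L1 against L2:
  'aaa': in L2? Yes
  'ab': in L2? No
  'abb': in L2? No
  'ba': in L2? No
  'bb': in L2? Yes
Intersection = {aaa, bb}
|L1 ∩ L2| = 2

2


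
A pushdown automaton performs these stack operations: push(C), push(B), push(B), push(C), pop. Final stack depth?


Tracing stack operations:
  push(C) -> stack = [C], depth=1
  push(B) -> stack = [C,B], depth=2
  push(B) -> stack = [C,B,B], depth=3
  push(C) -> stack = [C,B,B,C], depth=4
  pop -> removed C, stack = [C,B,B], depth=3
Final depth = 3

3
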